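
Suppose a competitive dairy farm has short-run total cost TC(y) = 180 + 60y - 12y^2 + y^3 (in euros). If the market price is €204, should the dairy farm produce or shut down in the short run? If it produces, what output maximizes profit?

Strip out fixed cost: VC = 60y - 12y^2 + y^3. Then AVC = 60 - 12y + y^2 and MC = 60 - 24y + 3y^2.
AVC is minimized where dAVC/dy = -12 + 2y = 0, at y = 6; min AVC = 60 - 12·6 + 6^2 = €24.
Because €204 ≥ €24, revenue can cover variable cost; the firm operates.
Solving P = MC: -144 - 24y + 3y^2 = 0 ⇒ y = -4 or 12. On the upward-sloping branch, y* = 12.
Check: AVC at y = 12 is €60 ≤ P, so revenue covers variable cost.
Profit = P·y − TC = 204·12 − 900 = €1548.

Produce at y = 12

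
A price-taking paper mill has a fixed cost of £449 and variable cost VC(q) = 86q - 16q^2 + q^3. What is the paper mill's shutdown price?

£22 per unit

The firm shuts down when price falls below the minimum of average variable cost. AVC = VC/q = 86 - 16q + q^2.
At the minimum of AVC, MC = AVC. MC = 86 - 32q + 3q^2; setting MC = AVC gives 2q^2 - 16q = 0, so q = 8. min AVC = 22.
So the shutdown price is £22.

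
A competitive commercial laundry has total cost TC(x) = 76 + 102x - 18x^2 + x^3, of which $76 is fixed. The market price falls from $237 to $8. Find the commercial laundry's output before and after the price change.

AVC = 102 - 18x + x^2, minimized at x = 9 where min AVC = $21. MC = 102 - 36x + 3x^2.
With P = $237 above the shutdown price, P = MC gives x = 15.
At P = $8 < min AVC = $21, price no longer covers variable cost at any output, so the firm shuts down: x = 0.

Output falls from 15 to 0 (the firm shuts down)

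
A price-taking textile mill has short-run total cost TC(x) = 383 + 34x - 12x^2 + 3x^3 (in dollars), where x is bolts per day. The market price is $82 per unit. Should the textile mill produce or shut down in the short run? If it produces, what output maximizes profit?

Produce at x = 4

Variable cost is VC = 34x - 12x^2 + 3x^3, so AVC = VC/x = 34 - 12x + 3x^2 and MC = dTC/dx = 34 - 24x + 9x^2.
AVC hits its minimum where MC = AVC, at x = 2, giving min AVC = 34 - 12·2 + 3·2^2 = $22.
P = $82 exceeds min AVC = $22, so the firm stays open.
Set P = MC: 82 = 34 - 24x + 9x^2 → -48 - 24x + 9x^2 = 0. The roots are x = -4/3 and x = 4; the profit-maximizing output is on the rising part of MC, so x* = 4.
Check: AVC at x = 4 is $34 ≤ P, so revenue covers variable cost.
Profit = P·x − TC = 82·4 − 519 = -$191, a loss, but smaller than the $383 fixed cost the firm would lose by shutting down.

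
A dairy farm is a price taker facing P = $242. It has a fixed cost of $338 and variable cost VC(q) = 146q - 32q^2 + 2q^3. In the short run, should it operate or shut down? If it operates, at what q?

Produce at q = 12

From TC, MC = TC'(q) = 146 - 64q + 6q^2 and AVC = VC/q = 146 - 32q + 2q^2.
AVC hits its minimum where MC = AVC, at q = 8, giving min AVC = 146 - 32·8 + 2·8^2 = $18.
Because $242 ≥ $18, revenue can cover variable cost; the firm operates.
P = MC gives -96 - 64q + 6q^2 = 0, with roots -4/3 and 12. Take the larger (rising MC): q* = 12.
Check: AVC at q = 12 is $50 ≤ P, so revenue covers variable cost.
Profit = P·q − TC = 242·12 − 938 = $1966.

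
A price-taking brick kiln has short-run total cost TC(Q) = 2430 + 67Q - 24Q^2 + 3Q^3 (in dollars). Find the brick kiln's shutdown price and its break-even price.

Shutdown price = min AVC. AVC = 67 - 24Q + 3Q^2, with vertex at Q = 4 and minimum $19.
ATC = 2430/Q + 67 - 24Q + 3Q^2. Setting dATC/dQ = −2430/Q^2 − 24 + 6Q = 0 gives Q = 9 (since 6·9^3 − 24·9^2 = 2430).
min ATC = 2430/9 + 67 − 24·9 + 3·9^2 = $364. That is the break-even price.
Between these two prices the firm operates at a loss; above $364 it earns a profit.

Shutdown price = $19; break-even price = $364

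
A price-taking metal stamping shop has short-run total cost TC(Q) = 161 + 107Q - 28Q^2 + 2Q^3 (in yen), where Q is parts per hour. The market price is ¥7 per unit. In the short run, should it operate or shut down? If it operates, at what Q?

Strip out fixed cost: VC = 107Q - 28Q^2 + 2Q^3. Then AVC = 107 - 28Q + 2Q^2 and MC = 107 - 56Q + 6Q^2.
AVC hits its minimum where MC = AVC, at Q = 7, giving min AVC = 107 - 28·7 + 2·7^2 = ¥9.
With P < min AVC (¥7 < ¥9), every unit sold adds to the loss.
Shutting down limits the loss to fixed cost, ¥161.

Shut down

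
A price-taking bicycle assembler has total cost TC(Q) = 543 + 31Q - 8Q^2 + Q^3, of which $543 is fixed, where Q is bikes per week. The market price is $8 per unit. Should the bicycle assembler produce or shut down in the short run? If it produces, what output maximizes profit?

Strip out fixed cost: VC = 31Q - 8Q^2 + Q^3. Then AVC = 31 - 8Q + Q^2 and MC = 31 - 16Q + 3Q^2.
AVC is minimized where dAVC/dQ = -8 + 2Q = 0, at Q = 4; min AVC = 31 - 8·4 + 4^2 = $15.
P = $8 lies below min AVC = $15; no output level covers variable cost.
Best response: produce nothing and absorb the $543 fixed cost.

Shut down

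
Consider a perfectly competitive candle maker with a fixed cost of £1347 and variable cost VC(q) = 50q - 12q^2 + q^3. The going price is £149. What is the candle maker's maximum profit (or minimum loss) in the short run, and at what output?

Profit = -£137 at q = 11

AVC = 50 - 12q + q^2 has its minimum £14 at q = 6; price £149 clears that bar, so the firm operates.
MC = 50 - 24q + 3q^2. Setting P = MC and taking the root on the rising branch gives q* = 11.
TR = 149·11 = 1639. TC = 1347 + 429 = 1776. Profit = 1639 − 1776 = -£137.
By producing, the firm covers all variable cost plus £1210 of fixed cost; shutting down would lose the full £1347.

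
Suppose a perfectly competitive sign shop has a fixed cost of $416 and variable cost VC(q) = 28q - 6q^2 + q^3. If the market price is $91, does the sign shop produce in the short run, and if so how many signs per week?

Produce at q = 7

Variable cost is VC = 28q - 6q^2 + q^3, so AVC = VC/q = 28 - 6q + q^2 and MC = dTC/dq = 28 - 12q + 3q^2.
AVC hits its minimum where MC = AVC, at q = 3, giving min AVC = 28 - 6·3 + 3^2 = $19.
P = $91 exceeds min AVC = $19, so the firm stays open.
Set P = MC: 91 = 28 - 12q + 3q^2 → -63 - 12q + 3q^2 = 0. The roots are q = -3 and q = 7; the profit-maximizing output is on the rising part of MC, so q* = 7.
Check: AVC at q = 7 is $35 ≤ P, so revenue covers variable cost.
Profit = P·q − TC = 91·7 − 661 = -$24, a loss, but smaller than the $416 fixed cost the firm would lose by shutting down.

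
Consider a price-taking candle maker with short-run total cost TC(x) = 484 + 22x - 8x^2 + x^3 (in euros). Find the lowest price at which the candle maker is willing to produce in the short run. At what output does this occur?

€6 per unit, at x = 4

Short-run supply begins at min AVC. From VC = 22x - 8x^2 + x^3, AVC = 22 - 8x + x^2.
dAVC/dx = -8 + 2x = 0 gives x = 4. min AVC = 22 - 8·4 + 4^2 = 6.
The firm shuts down for any P below €6.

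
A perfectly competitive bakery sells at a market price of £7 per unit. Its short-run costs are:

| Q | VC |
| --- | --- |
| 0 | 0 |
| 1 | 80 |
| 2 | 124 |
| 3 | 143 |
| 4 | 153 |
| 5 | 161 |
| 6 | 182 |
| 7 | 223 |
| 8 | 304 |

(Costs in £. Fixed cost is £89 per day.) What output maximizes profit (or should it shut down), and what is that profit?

Q = 0 (shut down); profit = -£89

Compute π = P·Q − TC at each output: Q=0: -89; Q=1: -162; Q=2: -199; Q=3: -211; Q=4: -214; Q=5: -215; Q=6: -229; Q=7: -263; Q=8: -337.
Profit is highest at Q = 0. Equivalently, the lowest AVC in the table is 182/6 ≈ £30.33 at Q = 6, and P = £7 falls below it — price never covers variable cost, so the firm shuts down and loses only its fixed cost.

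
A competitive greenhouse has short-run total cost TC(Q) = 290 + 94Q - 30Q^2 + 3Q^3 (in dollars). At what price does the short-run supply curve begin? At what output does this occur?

The firm shuts down when price falls below the minimum of average variable cost. AVC = VC/Q = 94 - 30Q + 3Q^2.
dAVC/dQ = -30 + 6Q = 0 gives Q = 5. min AVC = 94 - 30·5 + 3·5^2 = 19.
For P < $19 the firm produces nothing.

$19 per unit, at Q = 5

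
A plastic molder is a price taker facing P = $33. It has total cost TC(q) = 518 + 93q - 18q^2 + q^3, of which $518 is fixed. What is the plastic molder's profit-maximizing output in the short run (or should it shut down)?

Variable cost is VC = 93q - 18q^2 + q^3, so AVC = VC/q = 93 - 18q + q^2 and MC = dTC/dq = 93 - 36q + 3q^2.
AVC is minimized where dAVC/dq = -18 + 2q = 0, at q = 9; min AVC = 93 - 18·9 + 9^2 = $12.
P = $33 exceeds min AVC = $12, so the firm stays open.
P = MC gives 60 - 36q + 3q^2 = 0, with roots 2 and 10. Take the larger (rising MC): q* = 10.
Check: AVC at q = 10 is $13 ≤ P, so revenue covers variable cost.
Profit = P·q − TC = 33·10 − 648 = -$318, a loss, but smaller than the $518 fixed cost the firm would lose by shutting down.

Produce at q = 10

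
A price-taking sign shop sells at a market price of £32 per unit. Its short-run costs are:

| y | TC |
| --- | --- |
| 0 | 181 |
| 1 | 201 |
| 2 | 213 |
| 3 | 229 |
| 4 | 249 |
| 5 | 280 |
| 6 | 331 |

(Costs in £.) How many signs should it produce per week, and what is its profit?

Compute π = P·y − TC at each output: y=0: -181; y=1: -169; y=2: -149; y=3: -133; y=4: -121; y=5: -120; y=6: -139.
Profit is maximized at y = 5. AVC there is 99/5 = £19.80 ≤ P, so producing beats shutting down (which would give -£181).

y = 5; profit = -£120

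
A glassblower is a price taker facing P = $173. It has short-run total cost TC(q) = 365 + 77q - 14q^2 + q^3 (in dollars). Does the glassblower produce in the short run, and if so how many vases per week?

Strip out fixed cost: VC = 77q - 14q^2 + q^3. Then AVC = 77 - 14q + q^2 and MC = 77 - 28q + 3q^2.
AVC is minimized where dAVC/dq = -14 + 2q = 0, at q = 7; min AVC = 77 - 14·7 + 7^2 = $28.
P = $173 exceeds min AVC = $28, so the firm stays open.
P = MC gives -96 - 28q + 3q^2 = 0, with roots -8/3 and 12. Take the larger (rising MC): q* = 12.
Check: AVC at q = 12 is $53 ≤ P, so revenue covers variable cost.
Profit = P·q − TC = 173·12 − 1001 = $1075.

Produce at q = 12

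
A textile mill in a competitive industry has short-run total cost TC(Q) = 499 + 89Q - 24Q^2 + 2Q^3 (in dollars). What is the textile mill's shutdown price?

The firm shuts down when price falls below the minimum of average variable cost. AVC = VC/Q = 89 - 24Q + 2Q^2.
At the minimum of AVC, MC = AVC. MC = 89 - 48Q + 6Q^2; setting MC = AVC gives 4Q^2 - 24Q = 0, so Q = 6. min AVC = 17.
For P < $17 the firm produces nothing.

$17 per unit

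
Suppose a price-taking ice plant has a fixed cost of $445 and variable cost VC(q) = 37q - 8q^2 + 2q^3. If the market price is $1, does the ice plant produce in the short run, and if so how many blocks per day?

Shut down

From TC, MC = TC'(q) = 37 - 16q + 6q^2 and AVC = VC/q = 37 - 8q + 2q^2.
The AVC parabola has its vertex at q = 8/4 = 2, where AVC = 37 - 8·2 + 2·2^2 = $29.
Since P = $1 < min AVC = $29, price fails to cover variable cost at any output.
The firm minimizes its loss by shutting down and losing only its fixed cost of $445.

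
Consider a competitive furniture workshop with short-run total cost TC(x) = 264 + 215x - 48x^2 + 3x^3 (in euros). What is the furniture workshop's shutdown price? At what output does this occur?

The shutdown price is the minimum of AVC. VC = 215x - 48x^2 + 3x^3, so AVC = 215 - 48x + 3x^2.
dAVC/dx = -48 + 6x = 0 gives x = 8. min AVC = 215 - 48·8 + 3·8^2 = 23.
For P < €23 the firm produces nothing.

€23 per unit, at x = 8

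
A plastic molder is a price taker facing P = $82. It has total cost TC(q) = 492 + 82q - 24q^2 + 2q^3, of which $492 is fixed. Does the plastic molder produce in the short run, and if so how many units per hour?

Produce at q = 8

Strip out fixed cost: VC = 82q - 24q^2 + 2q^3. Then AVC = 82 - 24q + 2q^2 and MC = 82 - 48q + 6q^2.
AVC hits its minimum where MC = AVC, at q = 6, giving min AVC = 82 - 24·6 + 2·6^2 = $10.
Because $82 ≥ $10, revenue can cover variable cost; the firm operates.
Set P = MC: 82 = 82 - 48q + 6q^2 → -48q + 6q^2 = 0. The roots are q = 0 and q = 8; the profit-maximizing output is on the rising part of MC, so q* = 8.
Check: AVC at q = 8 is $18 ≤ P, so revenue covers variable cost.
Profit = P·q − TC = 82·8 − 636 = $20.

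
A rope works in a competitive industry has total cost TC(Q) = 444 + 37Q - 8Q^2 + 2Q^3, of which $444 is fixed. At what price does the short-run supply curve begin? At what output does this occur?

Short-run supply begins at min AVC. From VC = 37Q - 8Q^2 + 2Q^3, AVC = 37 - 8Q + 2Q^2.
At the minimum of AVC, MC = AVC. MC = 37 - 16Q + 6Q^2; setting MC = AVC gives 4Q^2 - 8Q = 0, so Q = 2. min AVC = 29.
The firm shuts down for any P below $29.

$29 per unit, at Q = 2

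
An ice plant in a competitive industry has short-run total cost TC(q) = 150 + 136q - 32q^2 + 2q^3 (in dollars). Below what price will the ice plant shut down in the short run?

$8 per unit

Short-run supply begins at min AVC. From VC = 136q - 32q^2 + 2q^3, AVC = 136 - 32q + 2q^2.
At the minimum of AVC, MC = AVC. MC = 136 - 64q + 6q^2; setting MC = AVC gives 4q^2 - 32q = 0, so q = 8. min AVC = 8.
For P < $8 the firm produces nothing.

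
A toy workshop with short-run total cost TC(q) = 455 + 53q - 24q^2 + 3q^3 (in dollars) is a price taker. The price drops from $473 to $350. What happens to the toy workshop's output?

Output falls from 10 to 9

MC = 53 - 48q + 9q^2; the shutdown threshold is min AVC = $5 (at q = 4).
At P = $473 ≥ min AVC, set P = MC on the rising branch: q = 10.
At P = $350 ≥ min AVC, set P = MC: q = 9. The firm stays open but cuts output.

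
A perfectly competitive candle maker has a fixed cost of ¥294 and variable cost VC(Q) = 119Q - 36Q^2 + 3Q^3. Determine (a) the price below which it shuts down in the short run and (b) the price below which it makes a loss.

AVC = 119 - 36Q + 3Q^2; minimized at Q = 6, giving min AVC = ¥11. That is the shutdown price.
ATC = 294/Q + 119 - 36Q + 3Q^2. Setting dATC/dQ = −294/Q^2 − 36 + 6Q = 0 gives Q = 7 (since 6·7^3 − 36·7^2 = 294).
min ATC = 294/7 + 119 − 36·7 + 3·7^2 = ¥56. That is the break-even price.
Between these two prices the firm operates at a loss; above ¥56 it earns a profit.

Shutdown price = ¥11; break-even price = ¥56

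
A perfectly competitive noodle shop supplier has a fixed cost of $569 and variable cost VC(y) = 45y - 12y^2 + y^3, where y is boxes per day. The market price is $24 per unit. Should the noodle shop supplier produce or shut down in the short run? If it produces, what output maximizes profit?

Variable cost is VC = 45y - 12y^2 + y^3, so AVC = VC/y = 45 - 12y + y^2 and MC = dTC/dy = 45 - 24y + 3y^2.
The AVC parabola has its vertex at y = 12/2 = 6, where AVC = 45 - 12·6 + 6^2 = $9.
Because $24 ≥ $9, revenue can cover variable cost; the firm operates.
Solving P = MC: 21 - 24y + 3y^2 = 0 ⇒ y = 1 or 7. On the upward-sloping branch, y* = 7.
Check: AVC at y = 7 is $10 ≤ P, so revenue covers variable cost.
Profit = P·y − TC = 24·7 − 639 = -$471, a loss, but smaller than the $569 fixed cost the firm would lose by shutting down.

Produce at y = 7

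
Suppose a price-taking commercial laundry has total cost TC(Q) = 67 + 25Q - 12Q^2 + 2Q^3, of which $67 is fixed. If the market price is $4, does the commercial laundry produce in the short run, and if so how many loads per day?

Shut down

Strip out fixed cost: VC = 25Q - 12Q^2 + 2Q^3. Then AVC = 25 - 12Q + 2Q^2 and MC = 25 - 24Q + 6Q^2.
AVC hits its minimum where MC = AVC, at Q = 3, giving min AVC = 25 - 12·3 + 2·3^2 = $7.
Since P = $4 < min AVC = $7, price fails to cover variable cost at any output.
The firm minimizes its loss by shutting down and losing only its fixed cost of $67.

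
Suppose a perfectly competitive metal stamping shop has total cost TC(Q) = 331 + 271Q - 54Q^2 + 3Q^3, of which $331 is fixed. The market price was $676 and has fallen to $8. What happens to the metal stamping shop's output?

Output falls from 15 to 0 (the firm shuts down)

MC = 271 - 108Q + 9Q^2; the shutdown threshold is min AVC = $28 (at Q = 9).
With P = $676 above the shutdown price, P = MC gives Q = 15.
At P = $8 < min AVC = $28, price no longer covers variable cost at any output, so the firm shuts down: Q = 0.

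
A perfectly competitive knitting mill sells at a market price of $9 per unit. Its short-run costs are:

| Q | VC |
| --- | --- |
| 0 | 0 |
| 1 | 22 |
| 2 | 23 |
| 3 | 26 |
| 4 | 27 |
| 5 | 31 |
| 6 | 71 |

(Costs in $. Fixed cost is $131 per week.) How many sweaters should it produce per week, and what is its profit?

Tabulate TR − TC: Q=0: -131; Q=1: -144; Q=2: -136; Q=3: -130; Q=4: -122; Q=5: -117; Q=6: -148.
Profit is maximized at Q = 5. AVC there is 31/5 = $6.20 ≤ P, so producing beats shutting down (which would give -$131).

Q = 5; profit = -$117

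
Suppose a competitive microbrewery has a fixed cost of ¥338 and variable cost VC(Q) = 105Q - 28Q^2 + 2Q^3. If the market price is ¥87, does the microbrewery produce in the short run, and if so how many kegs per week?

Produce at Q = 9

Variable cost is VC = 105Q - 28Q^2 + 2Q^3, so AVC = VC/Q = 105 - 28Q + 2Q^2 and MC = dTC/dQ = 105 - 56Q + 6Q^2.
AVC is minimized where dAVC/dQ = -28 + 4Q = 0, at Q = 7; min AVC = 105 - 28·7 + 2·7^2 = ¥7.
Since P = ¥87 ≥ min AVC = ¥7, price covers variable cost and the firm should produce.
Solving P = MC: 18 - 56Q + 6Q^2 = 0 ⇒ Q = 1/3 or 9. On the upward-sloping branch, Q* = 9.
Check: AVC at Q = 9 is ¥15 ≤ P, so revenue covers variable cost.
Profit = P·Q − TC = 87·9 − 473 = ¥310.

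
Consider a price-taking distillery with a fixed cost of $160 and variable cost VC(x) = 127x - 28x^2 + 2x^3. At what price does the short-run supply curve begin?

The shutdown price is the minimum of AVC. VC = 127x - 28x^2 + 2x^3, so AVC = 127 - 28x + 2x^2.
At the minimum of AVC, MC = AVC. MC = 127 - 56x + 6x^2; setting MC = AVC gives 4x^2 - 28x = 0, so x = 7. min AVC = 29.
For P < $29 the firm produces nothing.

$29 per unit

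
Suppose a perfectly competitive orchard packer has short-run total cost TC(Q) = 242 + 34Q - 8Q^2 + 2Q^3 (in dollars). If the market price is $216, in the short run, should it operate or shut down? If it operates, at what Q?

Strip out fixed cost: VC = 34Q - 8Q^2 + 2Q^3. Then AVC = 34 - 8Q + 2Q^2 and MC = 34 - 16Q + 6Q^2.
The AVC parabola has its vertex at Q = 8/4 = 2, where AVC = 34 - 8·2 + 2·2^2 = $26.
Since P = $216 ≥ min AVC = $26, price covers variable cost and the firm should produce.
P = MC gives -182 - 16Q + 6Q^2 = 0, with roots -13/3 and 7. Take the larger (rising MC): Q* = 7.
Check: AVC at Q = 7 is $76 ≤ P, so revenue covers variable cost.
Profit = P·Q − TC = 216·7 − 774 = $738.

Produce at Q = 7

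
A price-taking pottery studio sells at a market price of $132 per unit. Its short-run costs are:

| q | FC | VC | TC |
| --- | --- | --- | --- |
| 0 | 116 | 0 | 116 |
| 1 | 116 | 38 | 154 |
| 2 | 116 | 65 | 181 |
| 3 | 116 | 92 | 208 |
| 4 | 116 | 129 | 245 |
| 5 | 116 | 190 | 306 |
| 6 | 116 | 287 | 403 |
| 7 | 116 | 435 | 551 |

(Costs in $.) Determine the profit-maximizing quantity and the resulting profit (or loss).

Profit at each row (π = 132q − TC): q=0: -116; q=1: -22; q=2: 83; q=3: 188; q=4: 283; q=5: 354; q=6: 389; q=7: 373.
Profit is maximized at q = 6. AVC there is 287/6 = $47.83 ≤ P, so producing beats shutting down (which would give -$116).

q = 6; profit = $389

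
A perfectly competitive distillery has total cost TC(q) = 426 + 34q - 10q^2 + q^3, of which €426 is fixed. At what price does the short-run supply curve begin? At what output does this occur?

€9 per unit, at q = 5

The shutdown price is the minimum of AVC. VC = 34q - 10q^2 + q^3, so AVC = 34 - 10q + q^2.
dAVC/dq = -10 + 2q = 0 gives q = 5. min AVC = 34 - 10·5 + 5^2 = 9.
So the shutdown price is €9.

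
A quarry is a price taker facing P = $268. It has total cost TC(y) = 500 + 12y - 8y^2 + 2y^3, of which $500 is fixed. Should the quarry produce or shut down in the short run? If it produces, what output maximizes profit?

Variable cost is VC = 12y - 8y^2 + 2y^3, so AVC = VC/y = 12 - 8y + 2y^2 and MC = dTC/dy = 12 - 16y + 6y^2.
AVC is minimized where dAVC/dy = -8 + 4y = 0, at y = 2; min AVC = 12 - 8·2 + 2·2^2 = $4.
P = $268 exceeds min AVC = $4, so the firm stays open.
Set P = MC: 268 = 12 - 16y + 6y^2 → -256 - 16y + 6y^2 = 0. The roots are y = -16/3 and y = 8; the profit-maximizing output is on the rising part of MC, so y* = 8.
Check: AVC at y = 8 is $76 ≤ P, so revenue covers variable cost.
Profit = P·y − TC = 268·8 − 1108 = $1036.

Produce at y = 8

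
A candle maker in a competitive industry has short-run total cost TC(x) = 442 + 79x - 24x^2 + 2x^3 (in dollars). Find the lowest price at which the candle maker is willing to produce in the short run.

Short-run supply begins at min AVC. From VC = 79x - 24x^2 + 2x^3, AVC = 79 - 24x + 2x^2.
At the minimum of AVC, MC = AVC. MC = 79 - 48x + 6x^2; setting MC = AVC gives 4x^2 - 24x = 0, so x = 6. min AVC = 7.
The firm shuts down for any P below $7.

$7 per unit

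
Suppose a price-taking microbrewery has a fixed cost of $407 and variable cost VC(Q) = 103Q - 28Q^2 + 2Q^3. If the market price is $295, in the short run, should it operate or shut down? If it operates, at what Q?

From TC, MC = TC'(Q) = 103 - 56Q + 6Q^2 and AVC = VC/Q = 103 - 28Q + 2Q^2.
AVC hits its minimum where MC = AVC, at Q = 7, giving min AVC = 103 - 28·7 + 2·7^2 = $5.
Because $295 ≥ $5, revenue can cover variable cost; the firm operates.
Set P = MC: 295 = 103 - 56Q + 6Q^2 → -192 - 56Q + 6Q^2 = 0. The roots are Q = -8/3 and Q = 12; the profit-maximizing output is on the rising part of MC, so Q* = 12.
Check: AVC at Q = 12 is $55 ≤ P, so revenue covers variable cost.
Profit = P·Q − TC = 295·12 − 1067 = $2473.

Produce at Q = 12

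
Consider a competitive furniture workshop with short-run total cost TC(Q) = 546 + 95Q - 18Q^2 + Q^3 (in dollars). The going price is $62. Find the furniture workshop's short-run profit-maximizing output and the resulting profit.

AVC = 95 - 18Q + Q^2; min AVC = $14 at Q = 9. Since P = $62 ≥ min AVC, the firm produces.
MC = 95 - 36Q + 3Q^2. Setting P = MC and taking the root on the rising branch gives Q* = 11.
TR = 62·11 = 682. TC = 546 + 198 = 744. Profit = 682 − 744 = -$62.
By producing, the firm covers all variable cost plus $484 of fixed cost; shutting down would lose the full $546.

Profit = -$62 at Q = 11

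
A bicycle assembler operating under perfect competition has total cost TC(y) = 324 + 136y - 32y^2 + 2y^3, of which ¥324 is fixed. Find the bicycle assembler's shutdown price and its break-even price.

Shutdown price = ¥8; break-even price = ¥46

AVC = 136 - 32y + 2y^2; minimized at y = 8, giving min AVC = ¥8. That is the shutdown price.
ATC = 324/y + 136 - 32y + 2y^2. Setting dATC/dy = −324/y^2 − 32 + 4y = 0 gives y = 9 (since 4·9^3 − 32·9^2 = 324).
min ATC = 324/9 + 136 − 32·9 + 2·9^2 = ¥46. That is the break-even price.
Between these two prices the firm operates at a loss; above ¥46 it earns a profit.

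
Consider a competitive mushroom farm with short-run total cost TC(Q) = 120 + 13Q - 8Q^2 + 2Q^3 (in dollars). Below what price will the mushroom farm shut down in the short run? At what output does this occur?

The shutdown price is the minimum of AVC. VC = 13Q - 8Q^2 + 2Q^3, so AVC = 13 - 8Q + 2Q^2.
At the minimum of AVC, MC = AVC. MC = 13 - 16Q + 6Q^2; setting MC = AVC gives 4Q^2 - 8Q = 0, so Q = 2. min AVC = 5.
For P < $5 the firm produces nothing.

$5 per unit, at Q = 2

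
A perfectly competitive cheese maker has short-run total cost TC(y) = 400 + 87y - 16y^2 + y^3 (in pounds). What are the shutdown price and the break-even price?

Shutdown price = min AVC. AVC = 87 - 16y + y^2, with vertex at y = 8 and minimum £23.
ATC = 400/y + 87 - 16y + y^2. Setting dATC/dy = −400/y^2 − 16 + 2y = 0 gives y = 10 (since 2·10^3 − 16·10^2 = 400).
min ATC = 400/10 + 87 − 16·10 + 10^2 = £67. That is the break-even price.
Between these two prices the firm operates at a loss; above £67 it earns a profit.

Shutdown price = £23; break-even price = £67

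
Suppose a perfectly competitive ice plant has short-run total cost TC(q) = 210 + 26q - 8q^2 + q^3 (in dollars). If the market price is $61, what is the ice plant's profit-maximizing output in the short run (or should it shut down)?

Strip out fixed cost: VC = 26q - 8q^2 + q^3. Then AVC = 26 - 8q + q^2 and MC = 26 - 16q + 3q^2.
AVC is minimized where dAVC/dq = -8 + 2q = 0, at q = 4; min AVC = 26 - 8·4 + 4^2 = $10.
Because $61 ≥ $10, revenue can cover variable cost; the firm operates.
Set P = MC: 61 = 26 - 16q + 3q^2 → -35 - 16q + 3q^2 = 0. The roots are q = -5/3 and q = 7; the profit-maximizing output is on the rising part of MC, so q* = 7.
Check: AVC at q = 7 is $19 ≤ P, so revenue covers variable cost.
Profit = P·q − TC = 61·7 − 343 = $84.

Produce at q = 7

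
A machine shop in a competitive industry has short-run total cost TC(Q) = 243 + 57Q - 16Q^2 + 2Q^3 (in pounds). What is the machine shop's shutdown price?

Short-run supply begins at min AVC. From VC = 57Q - 16Q^2 + 2Q^3, AVC = 57 - 16Q + 2Q^2.
dAVC/dQ = -16 + 4Q = 0 gives Q = 4. min AVC = 57 - 16·4 + 2·4^2 = 25.
The firm shuts down for any P below £25.

£25 per unit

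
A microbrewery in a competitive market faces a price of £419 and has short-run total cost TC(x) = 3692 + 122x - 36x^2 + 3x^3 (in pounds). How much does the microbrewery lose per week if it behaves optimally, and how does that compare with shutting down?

AVC = 122 - 36x + 3x^2 has its minimum £14 at x = 6; price £419 clears that bar, so the firm operates.
MC = 122 - 72x + 9x^2. Setting P = MC and taking the root on the rising branch gives x* = 11.
TR = 419·11 = 4609. TC = 3692 + 979 = 4671. Profit = 4609 − 4671 = -£62.
By producing, the firm covers all variable cost plus £3630 of fixed cost; shutting down would lose the full £3692.

Profit = -£62 at x = 11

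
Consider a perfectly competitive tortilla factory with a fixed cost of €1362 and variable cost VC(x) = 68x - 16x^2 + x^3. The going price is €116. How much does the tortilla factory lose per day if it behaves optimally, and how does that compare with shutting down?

Profit = -€210 at x = 12

AVC = 68 - 16x + x^2 has its minimum €4 at x = 8; price €116 clears that bar, so the firm operates.
MC = 68 - 32x + 3x^2. Setting P = MC and taking the root on the rising branch gives x* = 12.
TR = 116·12 = 1392. TC = 1362 + 240 = 1602. Profit = 1392 − 1602 = -€210.
Shutting down would mean losing the fixed cost of €1362, so operating at a loss of €210 is better by €1152.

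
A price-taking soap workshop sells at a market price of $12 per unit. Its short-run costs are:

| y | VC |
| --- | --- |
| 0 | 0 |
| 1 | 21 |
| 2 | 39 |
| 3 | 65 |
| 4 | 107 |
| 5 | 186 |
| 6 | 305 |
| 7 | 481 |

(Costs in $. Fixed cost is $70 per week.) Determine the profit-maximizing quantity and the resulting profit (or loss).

Compute π = P·y − TC at each output: y=0: -70; y=1: -79; y=2: -85; y=3: -99; y=4: -129; y=5: -196; y=6: -303; y=7: -467.
Profit is highest at y = 0. Equivalently, the lowest AVC in the table is 39/2 ≈ $19.50 at y = 2, and P = $12 falls below it — price never covers variable cost, so the firm shuts down and loses only its fixed cost.

y = 0 (shut down); profit = -$70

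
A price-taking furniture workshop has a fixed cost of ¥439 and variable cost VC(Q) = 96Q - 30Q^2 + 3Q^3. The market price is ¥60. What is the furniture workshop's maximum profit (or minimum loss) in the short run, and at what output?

Profit = -¥223 at Q = 6

AVC = 96 - 30Q + 3Q^2; min AVC = ¥21 at Q = 5. Since P = ¥60 ≥ min AVC, the firm produces.
MC = 96 - 60Q + 9Q^2. Setting P = MC and taking the root on the rising branch gives Q* = 6.
TR = 60·6 = 360. TC = 439 + 144 = 583. Profit = 360 − 583 = -¥223.
That loss of ¥223 beats the ¥439 the firm would lose by shutting down; producing recovers ¥216 of fixed cost.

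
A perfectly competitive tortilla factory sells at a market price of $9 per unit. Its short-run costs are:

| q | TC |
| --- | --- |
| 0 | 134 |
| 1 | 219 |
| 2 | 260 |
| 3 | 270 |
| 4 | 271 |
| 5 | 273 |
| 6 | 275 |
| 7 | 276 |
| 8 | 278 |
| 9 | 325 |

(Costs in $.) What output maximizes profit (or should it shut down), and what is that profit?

q = 0 (shut down); profit = -$134

Compute π = P·q − TC at each output: q=0: -134; q=1: -210; q=2: -242; q=3: -243; q=4: -235; q=5: -228; q=6: -221; q=7: -213; q=8: -206; q=9: -244.
Profit is highest at q = 0. Equivalently, the lowest AVC in the table is 144/8 ≈ $18 at q = 8, and P = $9 falls below it — price never covers variable cost, so the firm shuts down and loses only its fixed cost.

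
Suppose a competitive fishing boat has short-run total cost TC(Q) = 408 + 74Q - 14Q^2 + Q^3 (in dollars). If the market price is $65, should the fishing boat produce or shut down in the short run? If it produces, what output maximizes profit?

Strip out fixed cost: VC = 74Q - 14Q^2 + Q^3. Then AVC = 74 - 14Q + Q^2 and MC = 74 - 28Q + 3Q^2.
The AVC parabola has its vertex at Q = 14/2 = 7, where AVC = 74 - 14·7 + 7^2 = $25.
Because $65 ≥ $25, revenue can cover variable cost; the firm operates.
Set P = MC: 65 = 74 - 28Q + 3Q^2 → 9 - 28Q + 3Q^2 = 0. The roots are Q = 1/3 and Q = 9; the profit-maximizing output is on the rising part of MC, so Q* = 9.
Check: AVC at Q = 9 is $29 ≤ P, so revenue covers variable cost.
Profit = P·Q − TC = 65·9 − 669 = -$84, a loss, but smaller than the $408 fixed cost the firm would lose by shutting down.

Produce at Q = 9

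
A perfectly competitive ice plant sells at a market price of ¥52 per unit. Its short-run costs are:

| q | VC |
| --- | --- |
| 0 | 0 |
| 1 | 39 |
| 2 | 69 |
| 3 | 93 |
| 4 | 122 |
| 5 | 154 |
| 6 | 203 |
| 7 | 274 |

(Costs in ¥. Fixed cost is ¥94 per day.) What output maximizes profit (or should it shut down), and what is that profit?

q = 6; profit = ¥15

Profit at each row (π = 52q − TC): q=0: -94; q=1: -81; q=2: -59; q=3: -31; q=4: -8; q=5: 12; q=6: 15; q=7: -4.
Profit is maximized at q = 6. AVC there is 203/6 = ¥33.83 ≤ P, so producing beats shutting down (which would give -¥94).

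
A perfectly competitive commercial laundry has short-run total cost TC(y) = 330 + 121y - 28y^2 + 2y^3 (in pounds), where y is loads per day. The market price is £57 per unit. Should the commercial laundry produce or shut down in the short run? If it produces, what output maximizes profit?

From TC, MC = TC'(y) = 121 - 56y + 6y^2 and AVC = VC/y = 121 - 28y + 2y^2.
AVC is minimized where dAVC/dy = -28 + 4y = 0, at y = 7; min AVC = 121 - 28·7 + 2·7^2 = £23.
Since P = £57 ≥ min AVC = £23, price covers variable cost and the firm should produce.
Set P = MC: 57 = 121 - 56y + 6y^2 → 64 - 56y + 6y^2 = 0. The roots are y = 4/3 and y = 8; the profit-maximizing output is on the rising part of MC, so y* = 8.
Check: AVC at y = 8 is £25 ≤ P, so revenue covers variable cost.
Profit = P·y − TC = 57·8 − 530 = -£74, a loss, but smaller than the £330 fixed cost the firm would lose by shutting down.

Produce at y = 8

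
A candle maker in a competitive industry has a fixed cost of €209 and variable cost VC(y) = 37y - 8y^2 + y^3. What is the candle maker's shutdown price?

€21 per unit

The firm shuts down when price falls below the minimum of average variable cost. AVC = VC/y = 37 - 8y + y^2.
dAVC/dy = -8 + 2y = 0 gives y = 4. min AVC = 37 - 8·4 + 4^2 = 21.
For P < €21 the firm produces nothing.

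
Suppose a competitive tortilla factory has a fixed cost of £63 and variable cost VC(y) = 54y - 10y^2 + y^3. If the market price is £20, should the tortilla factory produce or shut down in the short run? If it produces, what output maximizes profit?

Strip out fixed cost: VC = 54y - 10y^2 + y^3. Then AVC = 54 - 10y + y^2 and MC = 54 - 20y + 3y^2.
AVC hits its minimum where MC = AVC, at y = 5, giving min AVC = 54 - 10·5 + 5^2 = £29.
Since P = £20 < min AVC = £29, price fails to cover variable cost at any output.
Shutting down limits the loss to fixed cost, £63.

Shut down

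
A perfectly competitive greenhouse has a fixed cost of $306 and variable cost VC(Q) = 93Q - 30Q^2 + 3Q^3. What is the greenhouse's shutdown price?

$18 per unit

The shutdown price is the minimum of AVC. VC = 93Q - 30Q^2 + 3Q^3, so AVC = 93 - 30Q + 3Q^2.
dAVC/dQ = -30 + 6Q = 0 gives Q = 5. min AVC = 93 - 30·5 + 3·5^2 = 18.
The firm shuts down for any P below $18.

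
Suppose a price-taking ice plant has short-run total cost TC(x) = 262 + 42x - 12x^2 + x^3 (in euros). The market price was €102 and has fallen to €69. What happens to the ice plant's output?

Output falls from 10 to 9

AVC = 42 - 12x + x^2, minimized at x = 6 where min AVC = €6. MC = 42 - 24x + 3x^2.
With P = €102 above the shutdown price, P = MC gives x = 10.
At P = €69 ≥ min AVC, set P = MC: x = 9. The firm stays open but cuts output.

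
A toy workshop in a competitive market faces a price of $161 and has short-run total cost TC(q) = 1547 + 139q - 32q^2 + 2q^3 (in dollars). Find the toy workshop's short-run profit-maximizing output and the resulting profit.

Profit = -$95 at q = 11

AVC = 139 - 32q + 2q^2 has its minimum $11 at q = 8; price $161 clears that bar, so the firm operates.
MC = 139 - 64q + 6q^2. Setting P = MC and taking the root on the rising branch gives q* = 11.
TR = 161·11 = 1771. TC = 1547 + 319 = 1866. Profit = 1771 − 1866 = -$95.
Shutting down would mean losing the fixed cost of $1547, so operating at a loss of $95 is better by $1452.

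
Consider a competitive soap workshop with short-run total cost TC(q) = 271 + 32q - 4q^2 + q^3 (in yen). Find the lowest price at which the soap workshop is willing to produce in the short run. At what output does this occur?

¥28 per unit, at q = 2

The firm shuts down when price falls below the minimum of average variable cost. AVC = VC/q = 32 - 4q + q^2.
At the minimum of AVC, MC = AVC. MC = 32 - 8q + 3q^2; setting MC = AVC gives 2q^2 - 4q = 0, so q = 2. min AVC = 28.
The firm shuts down for any P below ¥28.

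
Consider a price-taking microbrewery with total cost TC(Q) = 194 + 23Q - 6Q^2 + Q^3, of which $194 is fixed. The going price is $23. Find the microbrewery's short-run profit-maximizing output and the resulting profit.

Profit = -$162 at Q = 4

AVC = 23 - 6Q + Q^2 has its minimum $14 at Q = 3; price $23 clears that bar, so the firm operates.
With MC = 23 - 12Q + 3Q^2, P = MC on the upward-sloping part at Q* = 4.
TR = 23·4 = 92. TC = 194 + 60 = 254. Profit = 92 − 254 = -$162.
Shutting down would mean losing the fixed cost of $194, so operating at a loss of $162 is better by $32.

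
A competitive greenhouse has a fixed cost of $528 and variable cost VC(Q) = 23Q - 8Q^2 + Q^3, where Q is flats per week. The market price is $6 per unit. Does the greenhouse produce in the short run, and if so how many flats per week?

Shut down

From TC, MC = TC'(Q) = 23 - 16Q + 3Q^2 and AVC = VC/Q = 23 - 8Q + Q^2.
AVC is minimized where dAVC/dQ = -8 + 2Q = 0, at Q = 4; min AVC = 23 - 8·4 + 4^2 = $7.
With P < min AVC ($6 < $7), every unit sold adds to the loss.
Shutting down limits the loss to fixed cost, $528.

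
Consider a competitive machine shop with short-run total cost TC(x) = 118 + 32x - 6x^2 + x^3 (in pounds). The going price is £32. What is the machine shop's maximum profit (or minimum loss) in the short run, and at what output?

AVC = 32 - 6x + x^2; min AVC = £23 at x = 3. Since P = £32 ≥ min AVC, the firm produces.
MC = 32 - 12x + 3x^2. Setting P = MC and taking the root on the rising branch gives x* = 4.
TR = 32·4 = 128. TC = 118 + 96 = 214. Profit = 128 − 214 = -£86.
By producing, the firm covers all variable cost plus £32 of fixed cost; shutting down would lose the full £118.

Profit = -£86 at x = 4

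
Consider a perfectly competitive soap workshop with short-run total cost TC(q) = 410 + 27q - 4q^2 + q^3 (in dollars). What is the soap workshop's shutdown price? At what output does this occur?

$23 per unit, at q = 2

The firm shuts down when price falls below the minimum of average variable cost. AVC = VC/q = 27 - 4q + q^2.
dAVC/dq = -4 + 2q = 0 gives q = 2. min AVC = 27 - 4·2 + 2^2 = 23.
So the shutdown price is $23.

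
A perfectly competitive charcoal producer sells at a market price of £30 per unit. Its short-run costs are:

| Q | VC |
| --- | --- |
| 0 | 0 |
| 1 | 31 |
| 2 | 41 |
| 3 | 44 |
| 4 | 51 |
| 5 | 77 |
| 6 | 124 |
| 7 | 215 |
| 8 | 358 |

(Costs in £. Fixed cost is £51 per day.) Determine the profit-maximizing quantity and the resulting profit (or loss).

Q = 5; profit = £22

Tabulate TR − TC: Q=0: -51; Q=1: -52; Q=2: -32; Q=3: -5; Q=4: 18; Q=5: 22; Q=6: 5; Q=7: -56; Q=8: -169.
Profit is maximized at Q = 5. AVC there is 77/5 = £15.40 ≤ P, so producing beats shutting down (which would give -£51).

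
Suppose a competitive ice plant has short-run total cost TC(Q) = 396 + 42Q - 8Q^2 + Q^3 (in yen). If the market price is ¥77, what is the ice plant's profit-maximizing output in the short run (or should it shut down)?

From TC, MC = TC'(Q) = 42 - 16Q + 3Q^2 and AVC = VC/Q = 42 - 8Q + Q^2.
The AVC parabola has its vertex at Q = 8/2 = 4, where AVC = 42 - 8·4 + 4^2 = ¥26.
Since P = ¥77 ≥ min AVC = ¥26, price covers variable cost and the firm should produce.
Set P = MC: 77 = 42 - 16Q + 3Q^2 → -35 - 16Q + 3Q^2 = 0. The roots are Q = -5/3 and Q = 7; the profit-maximizing output is on the rising part of MC, so Q* = 7.
Check: AVC at Q = 7 is ¥35 ≤ P, so revenue covers variable cost.
Profit = P·Q − TC = 77·7 − 641 = -¥102, a loss, but smaller than the ¥396 fixed cost the firm would lose by shutting down.

Produce at Q = 7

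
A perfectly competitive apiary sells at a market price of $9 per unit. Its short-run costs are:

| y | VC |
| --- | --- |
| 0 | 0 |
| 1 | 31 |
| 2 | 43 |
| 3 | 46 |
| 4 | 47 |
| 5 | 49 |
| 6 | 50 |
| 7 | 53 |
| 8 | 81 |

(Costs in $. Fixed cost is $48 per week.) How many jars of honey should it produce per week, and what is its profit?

Compute π = P·y − TC at each output: y=0: -48; y=1: -70; y=2: -73; y=3: -67; y=4: -59; y=5: -52; y=6: -44; y=7: -38; y=8: -57.
Profit is maximized at y = 7. AVC there is 53/7 = $7.57 ≤ P, so producing beats shutting down (which would give -$48).

y = 7; profit = -$38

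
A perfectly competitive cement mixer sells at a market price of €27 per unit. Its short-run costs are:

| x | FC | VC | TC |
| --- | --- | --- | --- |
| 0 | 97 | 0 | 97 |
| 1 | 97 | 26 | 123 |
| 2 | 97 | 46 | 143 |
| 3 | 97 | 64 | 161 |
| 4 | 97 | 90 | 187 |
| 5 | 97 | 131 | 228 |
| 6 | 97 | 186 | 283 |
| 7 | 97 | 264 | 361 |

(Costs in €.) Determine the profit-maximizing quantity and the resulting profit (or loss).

Compute π = P·x − TC at each output: x=0: -97; x=1: -96; x=2: -89; x=3: -80; x=4: -79; x=5: -93; x=6: -121; x=7: -172.
Profit is maximized at x = 4. AVC there is 90/4 = €22.50 ≤ P, so producing beats shutting down (which would give -€97).

x = 4; profit = -€79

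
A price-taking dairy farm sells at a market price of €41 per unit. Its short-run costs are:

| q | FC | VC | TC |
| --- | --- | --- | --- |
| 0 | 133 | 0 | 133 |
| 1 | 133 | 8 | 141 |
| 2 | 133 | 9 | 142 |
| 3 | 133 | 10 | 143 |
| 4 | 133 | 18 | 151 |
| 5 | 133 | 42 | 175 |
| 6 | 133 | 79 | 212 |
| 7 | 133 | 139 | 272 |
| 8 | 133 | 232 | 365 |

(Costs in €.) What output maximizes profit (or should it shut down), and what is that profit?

q = 6; profit = €34

Profit at each row (π = 41q − TC): q=0: -133; q=1: -100; q=2: -60; q=3: -20; q=4: 13; q=5: 30; q=6: 34; q=7: 15; q=8: -37.
Profit is maximized at q = 6. AVC there is 79/6 = €13.17 ≤ P, so producing beats shutting down (which would give -€133).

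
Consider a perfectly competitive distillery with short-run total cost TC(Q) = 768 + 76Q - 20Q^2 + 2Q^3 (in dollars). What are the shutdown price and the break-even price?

Shutdown price = $26; break-even price = $140

AVC = 76 - 20Q + 2Q^2; minimized at Q = 5, giving min AVC = $26. That is the shutdown price.
ATC = 768/Q + 76 - 20Q + 2Q^2. Setting dATC/dQ = −768/Q^2 − 20 + 4Q = 0 gives Q = 8 (since 4·8^3 − 20·8^2 = 768).
min ATC = 768/8 + 76 − 20·8 + 2·8^2 = $140. That is the break-even price.
For $26 ≤ P < $140 the firm produces at a loss; below $26 it shuts down.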